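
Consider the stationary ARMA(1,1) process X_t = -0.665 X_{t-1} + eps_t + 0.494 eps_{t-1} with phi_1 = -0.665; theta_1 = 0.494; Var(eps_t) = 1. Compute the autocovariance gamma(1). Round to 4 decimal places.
\gamma(1) = -0.2059

Multiply the model equation by X_{t-k} and take expectations. With theta_0 = psi_0 = 1 and psi_j the MA(infinity) weights, this gives
  gamma(k) - sum_i phi_i gamma(k-i) = c_k,
  c_k = sigma^2 * sum_{j=k..q} theta_j psi_{j-k}   (c_k = 0 for k > q),
using gamma(-m) = gamma(m).
psi-weights needed (psi_j = theta_j + sum_i phi_i psi_{j-i}):
  psi_1 = theta_1 + phi_1 = 0.494 + (-0.665) = -0.171
Right-hand sides:
  c_0 = sigma^2 (1 + theta_1 psi_1) = 1 * (1 + (0.494)(-0.171)) = 1 * 0.915526 = 0.915526
  c_1 = sigma^2 theta_1 = 1 * (0.494) = 0.494
  c_2 = 0
Equations for k = 0 and k = 1 (AR order 1):
  gamma(0) = phi_1 gamma(1) + c_0
  gamma(1) = phi_1 gamma(0) + c_1
Substituting the second into the first: gamma(0) (1 - phi_1^2) = c_0 + phi_1 c_1, so
  gamma(0) = (c_0 + phi_1 c_1) / (1 - phi_1^2) = (0.915526 + (-0.665)(0.494)) / (1 - (-0.665)^2) = 0.587016 / 0.557775 = 1.052424.
  gamma(1) = phi_1 gamma(0) + c_1 = (-0.665)(1.052424) + (0.494) = -0.205862.
Therefore gamma(1) = -0.2059 (to 4 decimal places).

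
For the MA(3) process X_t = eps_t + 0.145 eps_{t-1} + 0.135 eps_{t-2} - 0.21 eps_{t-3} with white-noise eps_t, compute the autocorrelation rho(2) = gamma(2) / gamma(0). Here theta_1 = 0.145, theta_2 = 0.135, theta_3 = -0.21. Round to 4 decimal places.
\rho(2) = 0.0965

For an MA(q) process with theta_0 = 1, the autocovariance is
  gamma(k) = sigma^2 * sum_{i=0..q-k} theta_i * theta_{i+k},
and rho(k) = gamma(k) / gamma(0). Sigma^2 cancels.
  numerator   = (1)*(0.135) + (0.145)*(-0.21) = 0.10455.
  denominator = (1)^2 + (0.145)^2 + (0.135)^2 + (-0.21)^2 = 1.08335.
  rho(2) = 0.10455 / 1.08335 = 0.0965.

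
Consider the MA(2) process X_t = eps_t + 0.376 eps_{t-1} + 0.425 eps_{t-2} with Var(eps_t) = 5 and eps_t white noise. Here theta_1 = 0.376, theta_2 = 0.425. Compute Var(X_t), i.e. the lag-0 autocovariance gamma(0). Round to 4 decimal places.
\gamma(0) = 6.6100

For an MA(q) process X_t = eps_t + sum_i theta_i eps_{t-i} with
Var(eps_t) = sigma^2, the variance is
  gamma(0) = sigma^2 * (1 + sum_i theta_i^2).
  sum_i theta_i^2 = (0.376)^2 + (0.425)^2 = 0.141376 + 0.180625 = 0.322001.
  gamma(0) = 5 * (1 + 0.322001) = 5 * 1.322001 = 6.610005, which rounds to 6.6100.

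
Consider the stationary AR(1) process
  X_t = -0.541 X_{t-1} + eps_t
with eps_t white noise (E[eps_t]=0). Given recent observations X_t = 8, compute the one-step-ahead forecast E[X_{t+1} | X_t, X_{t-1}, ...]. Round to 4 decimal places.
E[X_{t+1} \mid \mathcal F_t] = -4.3280

For an AR(p) model X_t = c + sum_i phi_i X_{t-i} + eps_t, the
one-step-ahead conditional mean is
  E[X_{t+1} | X_t, ...] = c + sum_i phi_i X_{t+1-i}.
Substitute known values:
  E[X_{t+1} | ...] = (-0.541) * (8)
                   = -4.3280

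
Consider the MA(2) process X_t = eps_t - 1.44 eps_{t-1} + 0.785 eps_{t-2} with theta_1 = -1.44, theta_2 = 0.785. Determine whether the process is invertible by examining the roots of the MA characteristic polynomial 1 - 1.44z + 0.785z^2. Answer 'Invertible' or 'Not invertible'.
\text{Invertible}

The MA(q) characteristic polynomial is P(z) = 1 - 1.44z + 0.785z^2.
Invertibility requires all roots to lie outside the unit circle, i.e. |z| > 1 for every root.
Set 1 + (-1.44) z + (0.785) z^2 = 0, i.e. a z^2 + b z + c = 0 with a = 0.785, b = -1.44, c = 1.
Discriminant D = b^2 - 4ac = (-1.44)^2 - 4*(0.785)*1 = 2.0736 - (3.14) = -1.0664.
D < 0, so the roots are the complex-conjugate pair z = (-b +/- i sqrt(-D)) / (2a) = 0.9172 +/- 0.6577i.
For a conjugate pair |z|^2 = z * conj(z) = (product of roots) = c/a = 1/(0.785) = 1.273885, so |z| = sqrt(1.273885) = 1.1287 for both roots.
Moduli of all roots: 1.1287, 1.1287.
All moduli strictly greater than 1? Yes.
Verdict: Invertible.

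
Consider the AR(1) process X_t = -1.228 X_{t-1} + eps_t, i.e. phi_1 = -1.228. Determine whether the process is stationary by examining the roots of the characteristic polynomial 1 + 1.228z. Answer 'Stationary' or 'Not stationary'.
\text{Not stationary}

The AR(p) characteristic polynomial is P(z) = 1 + 1.228z.
Stationarity requires all roots to lie outside the unit circle, i.e. |z| > 1 for every root.
This is linear in z: 1 + (1.228) z = 0  =>  z = -1/(1.228) = -0.814332,  |z| = 0.814332.
Moduli of all roots: 0.8143.
All moduli strictly greater than 1? No.
Verdict: Not stationary.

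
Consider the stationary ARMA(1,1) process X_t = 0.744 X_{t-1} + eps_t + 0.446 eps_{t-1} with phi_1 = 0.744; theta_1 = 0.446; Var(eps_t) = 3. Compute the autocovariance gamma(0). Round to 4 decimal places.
\gamma(0) = 12.5154

Multiply the model equation by X_{t-k} and take expectations. With theta_0 = psi_0 = 1 and psi_j the MA(infinity) weights, this gives
  gamma(k) - sum_i phi_i gamma(k-i) = c_k,
  c_k = sigma^2 * sum_{j=k..q} theta_j psi_{j-k}   (c_k = 0 for k > q),
using gamma(-m) = gamma(m).
psi-weights needed (psi_j = theta_j + sum_i phi_i psi_{j-i}):
  psi_1 = theta_1 + phi_1 = 0.446 + (0.744) = 1.19
Right-hand sides:
  c_0 = sigma^2 (1 + theta_1 psi_1) = 3 * (1 + (0.446)(1.19)) = 3 * 1.53074 = 4.59222
  c_1 = sigma^2 theta_1 = 3 * (0.446) = 1.338
  c_2 = 0
Equations for k = 0 and k = 1 (AR order 1):
  gamma(0) = phi_1 gamma(1) + c_0
  gamma(1) = phi_1 gamma(0) + c_1
Substituting the second into the first: gamma(0) (1 - phi_1^2) = c_0 + phi_1 c_1, so
  gamma(0) = (c_0 + phi_1 c_1) / (1 - phi_1^2) = (4.59222 + (0.744)(1.338)) / (1 - (0.744)^2) = 5.587692 / 0.446464 = 12.515437.
Therefore gamma(0) = 12.5154 (to 4 decimal places).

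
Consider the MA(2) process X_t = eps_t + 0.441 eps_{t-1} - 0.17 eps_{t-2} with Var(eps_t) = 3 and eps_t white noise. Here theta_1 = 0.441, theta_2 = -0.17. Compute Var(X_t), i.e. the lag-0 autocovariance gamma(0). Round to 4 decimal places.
\gamma(0) = 3.6701

For an MA(q) process X_t = eps_t + sum_i theta_i eps_{t-i} with
Var(eps_t) = sigma^2, the variance is
  gamma(0) = sigma^2 * (1 + sum_i theta_i^2).
  sum_i theta_i^2 = (0.441)^2 + (-0.17)^2 = 0.194481 + 0.0289 = 0.223381.
  gamma(0) = 3 * (1 + 0.223381) = 3 * 1.223381 = 3.670143, which rounds to 3.6701.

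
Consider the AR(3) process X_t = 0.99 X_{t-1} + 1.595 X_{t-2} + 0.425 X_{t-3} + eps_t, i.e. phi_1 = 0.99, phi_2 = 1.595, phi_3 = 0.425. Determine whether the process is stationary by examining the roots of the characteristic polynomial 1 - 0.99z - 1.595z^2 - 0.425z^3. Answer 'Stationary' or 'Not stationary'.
\text{Not stationary}

The AR(p) characteristic polynomial is P(z) = 1 - 0.99z - 1.595z^2 - 0.425z^3.
Stationarity requires all roots to lie outside the unit circle, i.e. |z| > 1 for every root.
Degree 3: look for a simple real root z0 first, then factor out (1 - z/z0) and solve the remaining quadratic.
Testing z0 = -2: P(-2) = 1 + (-0.99)(-2) + (-1.595)(-2)^2 + (-0.425)(-2)^3
  = 1 + (1.98) + (-6.38) + (3.4) = 0.  So z_0 = -2 is a root, |z_0| = 2.
Divide out the factor (1 + 0.5 z) = (1 - z/z0) (since 1/z0 = -0.5):
  P(z) = (1 + 0.5 z)(1 + (-1.49) z + (-0.85) z^2)
  [check: z-coef -1.49 - (-0.5) = -0.99; z^2-coef -0.85 - (-0.5)(-1.49) = -1.595; z^3-coef -(-0.5)(-0.85) = -0.425.]
Remaining roots from the quadratic factor 1 + (-1.49) z + (-0.85) z^2:
  Set 1 + (-1.49) z + (-0.85) z^2 = 0, i.e. a z^2 + b z + c = 0 with a = -0.85, b = -1.49, c = 1.
  Discriminant D = b^2 - 4ac = (-1.49)^2 - 4*(-0.85)*1 = 2.2201 - (-3.4) = 5.6201.
  D >= 0, so the roots are real: z = (-b +/- sqrt(D)) / (2a) = (1.49 +/- 2.370675) / (-1.7).
    z_1 = (1.49 + 2.370675) / (-1.7) = -2.271,   |z_1| = 2.271.
    z_2 = (1.49 - 2.370675) / (-1.7) = 0.518,   |z_2| = 0.518.
Moduli of all roots: 2.0000, 2.2710, 0.5180.
All moduli strictly greater than 1? No.
Verdict: Not stationary.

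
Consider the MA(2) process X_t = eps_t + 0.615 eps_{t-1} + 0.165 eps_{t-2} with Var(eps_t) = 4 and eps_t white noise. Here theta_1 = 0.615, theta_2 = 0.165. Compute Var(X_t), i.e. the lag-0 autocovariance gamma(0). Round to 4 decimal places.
\gamma(0) = 5.6218

For an MA(q) process X_t = eps_t + sum_i theta_i eps_{t-i} with
Var(eps_t) = sigma^2, the variance is
  gamma(0) = sigma^2 * (1 + sum_i theta_i^2).
  sum_i theta_i^2 = (0.615)^2 + (0.165)^2 = 0.378225 + 0.027225 = 0.40545.
  gamma(0) = 4 * (1 + 0.40545) = 4 * 1.40545 = 5.6218.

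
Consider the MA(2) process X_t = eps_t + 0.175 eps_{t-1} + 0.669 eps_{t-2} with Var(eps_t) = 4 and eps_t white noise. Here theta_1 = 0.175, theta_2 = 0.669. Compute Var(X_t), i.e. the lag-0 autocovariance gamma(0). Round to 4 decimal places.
\gamma(0) = 5.9127

For an MA(q) process X_t = eps_t + sum_i theta_i eps_{t-i} with
Var(eps_t) = sigma^2, the variance is
  gamma(0) = sigma^2 * (1 + sum_i theta_i^2).
  sum_i theta_i^2 = (0.175)^2 + (0.669)^2 = 0.030625 + 0.447561 = 0.478186.
  gamma(0) = 4 * (1 + 0.478186) = 4 * 1.478186 = 5.912744, which rounds to 5.9127.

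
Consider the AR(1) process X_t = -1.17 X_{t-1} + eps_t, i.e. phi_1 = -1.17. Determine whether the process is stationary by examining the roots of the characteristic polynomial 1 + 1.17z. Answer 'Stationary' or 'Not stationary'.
\text{Not stationary}

The AR(p) characteristic polynomial is P(z) = 1 + 1.17z.
Stationarity requires all roots to lie outside the unit circle, i.e. |z| > 1 for every root.
This is linear in z: 1 + (1.17) z = 0  =>  z = -1/(1.17) = -0.854701,  |z| = 0.854701.
Moduli of all roots: 0.8547.
All moduli strictly greater than 1? No.
Verdict: Not stationary.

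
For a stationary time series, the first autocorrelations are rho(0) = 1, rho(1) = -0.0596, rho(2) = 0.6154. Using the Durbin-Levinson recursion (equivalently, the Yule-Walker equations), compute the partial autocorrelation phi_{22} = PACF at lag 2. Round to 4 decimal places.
\phi_{22} = 0.6140

The PACF at lag k is phi_{kk}, the last component of the solution
to the Yule-Walker system G_k phi = r_k where
  (G_k)_{ij} = rho(|i - j|), (r_k)_i = rho(i), i,j = 1..k.
Equivalently, Durbin-Levinson gives phi_{kk} iteratively:
  phi_{11} = rho(1)
  phi_{kk} = [rho(k) - sum_{j=1..k-1} phi_{k-1,j} rho(k-j)]
            / [1 - sum_{j=1..k-1} phi_{k-1,j} rho(j)],
  phi_{k,j} = phi_{k-1,j} - phi_{kk} phi_{k-1,k-j},  j = 1..k-1.
Step k = 1:
  phi_11 = rho(1) = -0.0596.
Step k = 2:
  phi_22 = [rho(2) - phi_11 rho(1)] / [1 - phi_11 rho(1)] = [0.6154 - (-0.0596)(-0.0596)] / [1 - (-0.0596)(-0.0596)]
         = 0.61184784 / 0.99644784 = 0.614.
Therefore phi_{22} = 0.6140.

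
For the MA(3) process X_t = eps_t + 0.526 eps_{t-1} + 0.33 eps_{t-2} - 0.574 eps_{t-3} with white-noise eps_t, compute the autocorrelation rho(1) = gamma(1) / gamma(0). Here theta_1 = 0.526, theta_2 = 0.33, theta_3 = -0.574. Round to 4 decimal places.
\rho(1) = 0.2975

For an MA(q) process with theta_0 = 1, the autocovariance is
  gamma(k) = sigma^2 * sum_{i=0..q-k} theta_i * theta_{i+k},
and rho(k) = gamma(k) / gamma(0). Sigma^2 cancels.
  numerator   = (1)*(0.526) + (0.526)*(0.33) + (0.33)*(-0.574) = 0.51016.
  denominator = (1)^2 + (0.526)^2 + (0.33)^2 + (-0.574)^2 = 1.715052.
  rho(1) = 0.51016 / 1.715052 = 0.2975.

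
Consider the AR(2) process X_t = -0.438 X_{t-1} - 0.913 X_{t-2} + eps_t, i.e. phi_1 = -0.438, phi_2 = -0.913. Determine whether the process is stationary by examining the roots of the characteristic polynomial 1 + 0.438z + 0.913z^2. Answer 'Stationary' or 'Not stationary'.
\text{Stationary}

The AR(p) characteristic polynomial is P(z) = 1 + 0.438z + 0.913z^2.
Stationarity requires all roots to lie outside the unit circle, i.e. |z| > 1 for every root.
Set 1 + (0.438) z + (0.913) z^2 = 0, i.e. a z^2 + b z + c = 0 with a = 0.913, b = 0.438, c = 1.
Discriminant D = b^2 - 4ac = (0.438)^2 - 4*(0.913)*1 = 0.191844 - (3.652) = -3.460156.
D < 0, so the roots are the complex-conjugate pair z = (-b +/- i sqrt(-D)) / (2a) = -0.2399 +/- 1.0187i.
For a conjugate pair |z|^2 = z * conj(z) = (product of roots) = c/a = 1/(0.913) = 1.09529, so |z| = sqrt(1.09529) = 1.0466 for both roots.
Moduli of all roots: 1.0466, 1.0466.
All moduli strictly greater than 1? Yes.
Verdict: Stationary.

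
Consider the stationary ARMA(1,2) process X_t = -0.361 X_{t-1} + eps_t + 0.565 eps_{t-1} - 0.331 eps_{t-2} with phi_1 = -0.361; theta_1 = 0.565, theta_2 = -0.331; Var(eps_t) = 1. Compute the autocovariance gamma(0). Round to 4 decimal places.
\gamma(0) = 1.2299

Multiply the model equation by X_{t-k} and take expectations. With theta_0 = psi_0 = 1 and psi_j the MA(infinity) weights, this gives
  gamma(k) - sum_i phi_i gamma(k-i) = c_k,
  c_k = sigma^2 * sum_{j=k..q} theta_j psi_{j-k}   (c_k = 0 for k > q),
using gamma(-m) = gamma(m).
psi-weights needed (psi_j = theta_j + sum_i phi_i psi_{j-i}):
  psi_1 = theta_1 + phi_1 = 0.565 + (-0.361) = 0.204
  psi_2 = theta_2 + phi_1 psi_1 = -0.331 + (-0.361)(0.204) = -0.404644
Right-hand sides:
  c_0 = sigma^2 (1 + theta_1 psi_1 + theta_2 psi_2) = 1 * (1 + (0.565)(0.204) + (-0.331)(-0.404644)) = 1 * 1.249197 = 1.249197
  c_1 = sigma^2 (theta_1 + theta_2 psi_1) = 1 * (0.565 + (-0.331)(0.204)) = 0.497476
  c_2 = sigma^2 theta_2 = 1 * (-0.331) = -0.331
Equations for k = 0 and k = 1 (AR order 1):
  gamma(0) = phi_1 gamma(1) + c_0
  gamma(1) = phi_1 gamma(0) + c_1
Substituting the second into the first: gamma(0) (1 - phi_1^2) = c_0 + phi_1 c_1, so
  gamma(0) = (c_0 + phi_1 c_1) / (1 - phi_1^2) = (1.249197 + (-0.361)(0.497476)) / (1 - (-0.361)^2) = 1.069608 / 0.869679 = 1.229889.
Therefore gamma(0) = 1.2299 (to 4 decimal places).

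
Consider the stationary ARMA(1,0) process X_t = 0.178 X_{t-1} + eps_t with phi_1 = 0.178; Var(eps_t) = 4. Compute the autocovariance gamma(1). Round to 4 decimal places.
\gamma(1) = 0.7353

Multiply the model equation by X_{t-k} and take expectations. With theta_0 = psi_0 = 1 and psi_j the MA(infinity) weights, this gives
  gamma(k) - sum_i phi_i gamma(k-i) = c_k,
  c_k = sigma^2 * sum_{j=k..q} theta_j psi_{j-k}   (c_k = 0 for k > q),
using gamma(-m) = gamma(m).
Pure AR (q = 0): c_0 = sigma^2 = 4, c_k = 0 for k >= 1.
Equations for k = 0 and k = 1 (AR order 1):
  gamma(0) = phi_1 gamma(1) + c_0
  gamma(1) = phi_1 gamma(0) + c_1
Substituting the second into the first: gamma(0) (1 - phi_1^2) = c_0 + phi_1 c_1, so
  gamma(0) = c_0 / (1 - phi_1^2) = 4 / (1 - (0.178)^2) = 4 / 0.968316 = 4.130883.
  gamma(1) = phi_1 gamma(0) = (0.178)(4.130883) = 0.735297.
Therefore gamma(1) = 0.7353 (to 4 decimal places).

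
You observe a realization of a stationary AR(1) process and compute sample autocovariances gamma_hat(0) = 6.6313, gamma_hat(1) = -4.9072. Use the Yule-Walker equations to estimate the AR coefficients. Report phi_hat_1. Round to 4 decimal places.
\hat\phi_{1} = -0.7400

The Yule-Walker equations for an AR(p) process read, in matrix form,
  Gamma_p phi = r_p,   with   (Gamma_p)_{ij} = gamma(|i - j|),
                       (r_p)_i = gamma(i),   i,j = 1..p.
Substitute the sample gammas (Toeplitz matrix and right-hand side of size 1):
  Gamma_p = [[6.6313]]
  r_p     = [-4.9072]
With p = 1 this is the single equation gamma(0) phi_1 = gamma(1):
  phi_hat_1 = gamma(1) / gamma(0) = -4.9072 / 6.6313 = -0.7400.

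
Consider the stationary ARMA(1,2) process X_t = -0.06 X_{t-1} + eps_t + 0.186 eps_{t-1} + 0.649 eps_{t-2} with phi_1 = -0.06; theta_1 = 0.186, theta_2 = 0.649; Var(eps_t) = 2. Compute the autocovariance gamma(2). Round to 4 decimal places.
\gamma(2) = 1.2762

Multiply the model equation by X_{t-k} and take expectations. With theta_0 = psi_0 = 1 and psi_j the MA(infinity) weights, this gives
  gamma(k) - sum_i phi_i gamma(k-i) = c_k,
  c_k = sigma^2 * sum_{j=k..q} theta_j psi_{j-k}   (c_k = 0 for k > q),
using gamma(-m) = gamma(m).
psi-weights needed (psi_j = theta_j + sum_i phi_i psi_{j-i}):
  psi_1 = theta_1 + phi_1 = 0.186 + (-0.06) = 0.126
  psi_2 = theta_2 + phi_1 psi_1 = 0.649 + (-0.06)(0.126) = 0.64144
Right-hand sides:
  c_0 = sigma^2 (1 + theta_1 psi_1 + theta_2 psi_2) = 2 * (1 + (0.186)(0.126) + (0.649)(0.64144)) = 2 * 1.439731 = 2.879461
  c_1 = sigma^2 (theta_1 + theta_2 psi_1) = 2 * (0.186 + (0.649)(0.126)) = 0.535548
  c_2 = sigma^2 theta_2 = 2 * (0.649) = 1.298
Equations for k = 0 and k = 1 (AR order 1):
  gamma(0) = phi_1 gamma(1) + c_0
  gamma(1) = phi_1 gamma(0) + c_1
Substituting the second into the first: gamma(0) (1 - phi_1^2) = c_0 + phi_1 c_1, so
  gamma(0) = (c_0 + phi_1 c_1) / (1 - phi_1^2) = (2.879461 + (-0.06)(0.535548)) / (1 - (-0.06)^2) = 2.847328 / 0.9964 = 2.857616.
  gamma(1) = phi_1 gamma(0) + c_1 = (-0.06)(2.857616) + (0.535548) = 0.364091.
For k = 2: gamma(2) = phi_1 gamma(1) + c_2
  = (-0.06)(0.364091) + (1.298) = 1.276155.
Therefore gamma(2) = 1.2762 (to 4 decimal places).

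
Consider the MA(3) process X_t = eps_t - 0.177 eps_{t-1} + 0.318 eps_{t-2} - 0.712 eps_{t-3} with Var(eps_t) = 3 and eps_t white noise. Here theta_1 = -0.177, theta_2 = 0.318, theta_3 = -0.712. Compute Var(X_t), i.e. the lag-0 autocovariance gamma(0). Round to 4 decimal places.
\gamma(0) = 4.9182

For an MA(q) process X_t = eps_t + sum_i theta_i eps_{t-i} with
Var(eps_t) = sigma^2, the variance is
  gamma(0) = sigma^2 * (1 + sum_i theta_i^2).
  sum_i theta_i^2 = (-0.177)^2 + (0.318)^2 + (-0.712)^2 = 0.031329 + 0.101124 + 0.506944 = 0.639397.
  gamma(0) = 3 * (1 + 0.639397) = 3 * 1.639397 = 4.918191, which rounds to 4.9182.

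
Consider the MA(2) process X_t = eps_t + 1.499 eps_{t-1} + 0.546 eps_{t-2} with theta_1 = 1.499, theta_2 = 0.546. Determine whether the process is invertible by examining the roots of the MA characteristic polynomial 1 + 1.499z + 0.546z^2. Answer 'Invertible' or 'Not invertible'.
\text{Invertible}

The MA(q) characteristic polynomial is P(z) = 1 + 1.499z + 0.546z^2.
Invertibility requires all roots to lie outside the unit circle, i.e. |z| > 1 for every root.
Set 1 + (1.499) z + (0.546) z^2 = 0, i.e. a z^2 + b z + c = 0 with a = 0.546, b = 1.499, c = 1.
Discriminant D = b^2 - 4ac = (1.499)^2 - 4*(0.546)*1 = 2.247001 - (2.184) = 0.063001.
D >= 0, so the roots are real: z = (-b +/- sqrt(D)) / (2a) = (-1.499 +/- 0.251) / (1.092).
  z_1 = (-1.499 + 0.251) / (1.092) = -1.1429,   |z_1| = 1.1429.
  z_2 = (-1.499 - 0.251) / (1.092) = -1.6026,   |z_2| = 1.6026.
Moduli of all roots: 1.1429, 1.6026.
All moduli strictly greater than 1? Yes.
Verdict: Invertible.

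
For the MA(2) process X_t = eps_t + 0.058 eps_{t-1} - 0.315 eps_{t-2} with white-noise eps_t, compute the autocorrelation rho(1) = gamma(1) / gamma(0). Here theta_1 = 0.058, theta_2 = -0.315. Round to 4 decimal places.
\rho(1) = 0.0360

For an MA(q) process with theta_0 = 1, the autocovariance is
  gamma(k) = sigma^2 * sum_{i=0..q-k} theta_i * theta_{i+k},
and rho(k) = gamma(k) / gamma(0). Sigma^2 cancels.
  numerator   = (1)*(0.058) + (0.058)*(-0.315) = 0.03973.
  denominator = (1)^2 + (0.058)^2 + (-0.315)^2 = 1.102589.
  rho(1) = 0.03973 / 1.102589 = 0.0360.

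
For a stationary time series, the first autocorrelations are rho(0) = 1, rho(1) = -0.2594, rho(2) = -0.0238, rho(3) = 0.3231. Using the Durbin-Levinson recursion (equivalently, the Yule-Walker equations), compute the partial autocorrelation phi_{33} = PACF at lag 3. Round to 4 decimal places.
\phi_{33} = 0.3150

The PACF at lag k is phi_{kk}, the last component of the solution
to the Yule-Walker system G_k phi = r_k where
  (G_k)_{ij} = rho(|i - j|), (r_k)_i = rho(i), i,j = 1..k.
Equivalently, Durbin-Levinson gives phi_{kk} iteratively:
  phi_{11} = rho(1)
  phi_{kk} = [rho(k) - sum_{j=1..k-1} phi_{k-1,j} rho(k-j)]
            / [1 - sum_{j=1..k-1} phi_{k-1,j} rho(j)],
  phi_{k,j} = phi_{k-1,j} - phi_{kk} phi_{k-1,k-j},  j = 1..k-1.
Step k = 1:
  phi_11 = rho(1) = -0.2594.
Step k = 2:
  phi_22 = [rho(2) - phi_11 rho(1)] / [1 - phi_11 rho(1)] = [-0.0238 - (-0.2594)(-0.2594)] / [1 - (-0.2594)(-0.2594)]
         = -0.09108836 / 0.93271164 = -0.09766.
  Update: phi_21 = phi_11 - phi_22 phi_11 = -0.2594 - (-0.09766)(-0.2594) = -0.284733.
Step k = 3:
  phi_33 = [rho(3) - phi_21 rho(2) - phi_22 rho(1)] / [1 - phi_21 rho(1) - phi_22 rho(2)]
    numerator   = 0.3231 - (-0.284733)(-0.0238) - (-0.09766)(-0.2594) = 0.29099042
    denominator = 1 - (-0.284733)(-0.2594) - (-0.09766)(-0.0238) = 0.92381598
  phi_33 = 0.29099042 / 0.92381598 = 0.315.
Therefore phi_{33} = 0.3150.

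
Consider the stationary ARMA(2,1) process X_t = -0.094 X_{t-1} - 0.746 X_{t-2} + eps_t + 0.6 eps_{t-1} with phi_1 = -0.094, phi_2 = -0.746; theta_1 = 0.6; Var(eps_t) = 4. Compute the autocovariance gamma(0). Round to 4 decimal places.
\gamma(0) = 11.7178

Multiply the model equation by X_{t-k} and take expectations. With theta_0 = psi_0 = 1 and psi_j the MA(infinity) weights, this gives
  gamma(k) - sum_i phi_i gamma(k-i) = c_k,
  c_k = sigma^2 * sum_{j=k..q} theta_j psi_{j-k}   (c_k = 0 for k > q),
using gamma(-m) = gamma(m).
psi-weights needed (psi_j = theta_j + sum_i phi_i psi_{j-i}):
  psi_1 = theta_1 + phi_1 = 0.6 + (-0.094) = 0.506
Right-hand sides:
  c_0 = sigma^2 (1 + theta_1 psi_1) = 4 * (1 + (0.6)(0.506)) = 4 * 1.3036 = 5.2144
  c_1 = sigma^2 theta_1 = 4 * (0.6) = 2.4
  c_2 = 0
Equations for k = 0, 1, 2 (AR order 2, c_2 = 0):
  (E0) gamma(0) = phi_1 gamma(1) + phi_2 gamma(2) + c_0
  (E1) gamma(1) = phi_1 gamma(0) + phi_2 gamma(1) + c_1
  (E2) gamma(2) = phi_1 gamma(1) + phi_2 gamma(0)
From (E1): gamma(1) = A gamma(0) + B with
  A = phi_1 / (1 - phi_2) = -0.094 / 1.746 = -0.053837,   B = c_1 / (1 - phi_2) = 2.4 / 1.746 = 1.37457.
Insert (E2) into (E0): gamma(0) (1 - phi_2^2) = phi_1 (1 + phi_2) gamma(1) + c_0.
  phi_1 (1 + phi_2) = (-0.094)(0.254) = -0.023876,   1 - phi_2^2 = 0.443484.
Replace gamma(1) by A gamma(0) + B and collect gamma(0):
  gamma(0) [0.443484 - (-0.023876)(-0.053837)] = (-0.023876)(1.37457) + 5.2144
  gamma(0) * 0.442199 = 5.181581
  gamma(0) = 5.181581 / 0.442199 = 11.717769.
Therefore gamma(0) = 11.7178 (to 4 decimal places).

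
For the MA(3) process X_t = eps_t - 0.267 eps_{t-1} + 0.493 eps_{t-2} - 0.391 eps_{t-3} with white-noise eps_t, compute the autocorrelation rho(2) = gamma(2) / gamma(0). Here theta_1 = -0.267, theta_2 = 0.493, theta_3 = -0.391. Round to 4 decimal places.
\rho(2) = 0.4072

For an MA(q) process with theta_0 = 1, the autocovariance is
  gamma(k) = sigma^2 * sum_{i=0..q-k} theta_i * theta_{i+k},
and rho(k) = gamma(k) / gamma(0). Sigma^2 cancels.
  numerator   = (1)*(0.493) + (-0.267)*(-0.391) = 0.597397.
  denominator = (1)^2 + (-0.267)^2 + (0.493)^2 + (-0.391)^2 = 1.467219.
  rho(2) = 0.597397 / 1.467219 = 0.4072.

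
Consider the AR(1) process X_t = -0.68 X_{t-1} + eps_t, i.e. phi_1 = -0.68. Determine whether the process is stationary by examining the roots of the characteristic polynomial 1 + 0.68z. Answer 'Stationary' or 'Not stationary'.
\text{Stationary}

The AR(p) characteristic polynomial is P(z) = 1 + 0.68z.
Stationarity requires all roots to lie outside the unit circle, i.e. |z| > 1 for every root.
This is linear in z: 1 + (0.68) z = 0  =>  z = -1/(0.68) = -1.470588,  |z| = 1.470588.
Moduli of all roots: 1.4706.
All moduli strictly greater than 1? Yes.
Verdict: Stationary.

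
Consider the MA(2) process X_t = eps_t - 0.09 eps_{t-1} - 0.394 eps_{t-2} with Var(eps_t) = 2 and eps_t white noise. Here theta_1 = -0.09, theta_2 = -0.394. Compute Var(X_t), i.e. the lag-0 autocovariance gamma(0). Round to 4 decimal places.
\gamma(0) = 2.3267

For an MA(q) process X_t = eps_t + sum_i theta_i eps_{t-i} with
Var(eps_t) = sigma^2, the variance is
  gamma(0) = sigma^2 * (1 + sum_i theta_i^2).
  sum_i theta_i^2 = (-0.09)^2 + (-0.394)^2 = 0.0081 + 0.155236 = 0.163336.
  gamma(0) = 2 * (1 + 0.163336) = 2 * 1.163336 = 2.326672, which rounds to 2.3267.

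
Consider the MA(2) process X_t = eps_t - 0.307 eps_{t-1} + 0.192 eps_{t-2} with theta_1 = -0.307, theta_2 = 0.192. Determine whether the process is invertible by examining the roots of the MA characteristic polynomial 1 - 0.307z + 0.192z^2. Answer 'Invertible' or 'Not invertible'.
\text{Invertible}

The MA(q) characteristic polynomial is P(z) = 1 - 0.307z + 0.192z^2.
Invertibility requires all roots to lie outside the unit circle, i.e. |z| > 1 for every root.
Set 1 + (-0.307) z + (0.192) z^2 = 0, i.e. a z^2 + b z + c = 0 with a = 0.192, b = -0.307, c = 1.
Discriminant D = b^2 - 4ac = (-0.307)^2 - 4*(0.192)*1 = 0.094249 - (0.768) = -0.673751.
D < 0, so the roots are the complex-conjugate pair z = (-b +/- i sqrt(-D)) / (2a) = 0.7995 +/- 2.1376i.
For a conjugate pair |z|^2 = z * conj(z) = (product of roots) = c/a = 1/(0.192) = 5.208333, so |z| = sqrt(5.208333) = 2.2822 for both roots.
Moduli of all roots: 2.2822, 2.2822.
All moduli strictly greater than 1? Yes.
Verdict: Invertible.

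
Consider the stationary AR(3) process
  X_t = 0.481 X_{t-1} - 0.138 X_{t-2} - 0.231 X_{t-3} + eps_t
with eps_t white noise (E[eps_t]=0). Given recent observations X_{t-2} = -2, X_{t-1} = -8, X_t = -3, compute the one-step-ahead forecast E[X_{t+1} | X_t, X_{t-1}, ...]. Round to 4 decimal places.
E[X_{t+1} \mid \mathcal F_t] = 0.1230

For an AR(p) model X_t = c + sum_i phi_i X_{t-i} + eps_t, the
one-step-ahead conditional mean is
  E[X_{t+1} | X_t, ...] = c + sum_i phi_i X_{t+1-i}.
Substitute known values:
  E[X_{t+1} | ...] = (0.481) * (-3) + (-0.138) * (-8) + (-0.231) * (-2)
                   = 0.1230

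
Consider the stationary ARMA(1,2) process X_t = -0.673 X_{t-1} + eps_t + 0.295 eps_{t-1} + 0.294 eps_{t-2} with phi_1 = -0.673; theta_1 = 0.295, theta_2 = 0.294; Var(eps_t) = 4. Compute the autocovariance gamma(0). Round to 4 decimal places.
\gamma(0) = 6.7704

Multiply the model equation by X_{t-k} and take expectations. With theta_0 = psi_0 = 1 and psi_j the MA(infinity) weights, this gives
  gamma(k) - sum_i phi_i gamma(k-i) = c_k,
  c_k = sigma^2 * sum_{j=k..q} theta_j psi_{j-k}   (c_k = 0 for k > q),
using gamma(-m) = gamma(m).
psi-weights needed (psi_j = theta_j + sum_i phi_i psi_{j-i}):
  psi_1 = theta_1 + phi_1 = 0.295 + (-0.673) = -0.378
  psi_2 = theta_2 + phi_1 psi_1 = 0.294 + (-0.673)(-0.378) = 0.548394
Right-hand sides:
  c_0 = sigma^2 (1 + theta_1 psi_1 + theta_2 psi_2) = 4 * (1 + (0.295)(-0.378) + (0.294)(0.548394)) = 4 * 1.049718 = 4.198871
  c_1 = sigma^2 (theta_1 + theta_2 psi_1) = 4 * (0.295 + (0.294)(-0.378)) = 0.735472
  c_2 = sigma^2 theta_2 = 4 * (0.294) = 1.176
Equations for k = 0 and k = 1 (AR order 1):
  gamma(0) = phi_1 gamma(1) + c_0
  gamma(1) = phi_1 gamma(0) + c_1
Substituting the second into the first: gamma(0) (1 - phi_1^2) = c_0 + phi_1 c_1, so
  gamma(0) = (c_0 + phi_1 c_1) / (1 - phi_1^2) = (4.198871 + (-0.673)(0.735472)) / (1 - (-0.673)^2) = 3.703899 / 0.547071 = 6.770417.
Therefore gamma(0) = 6.7704 (to 4 decimal places).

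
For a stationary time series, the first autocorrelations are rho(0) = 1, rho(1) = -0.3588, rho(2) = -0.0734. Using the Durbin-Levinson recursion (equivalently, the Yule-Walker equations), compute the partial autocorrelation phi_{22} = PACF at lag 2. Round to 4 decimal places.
\phi_{22} = -0.2320

The PACF at lag k is phi_{kk}, the last component of the solution
to the Yule-Walker system G_k phi = r_k where
  (G_k)_{ij} = rho(|i - j|), (r_k)_i = rho(i), i,j = 1..k.
Equivalently, Durbin-Levinson gives phi_{kk} iteratively:
  phi_{11} = rho(1)
  phi_{kk} = [rho(k) - sum_{j=1..k-1} phi_{k-1,j} rho(k-j)]
            / [1 - sum_{j=1..k-1} phi_{k-1,j} rho(j)],
  phi_{k,j} = phi_{k-1,j} - phi_{kk} phi_{k-1,k-j},  j = 1..k-1.
Step k = 1:
  phi_11 = rho(1) = -0.3588.
Step k = 2:
  phi_22 = [rho(2) - phi_11 rho(1)] / [1 - phi_11 rho(1)] = [-0.0734 - (-0.3588)(-0.3588)] / [1 - (-0.3588)(-0.3588)]
         = -0.20213744 / 0.87126256 = -0.232.
Therefore phi_{22} = -0.2320.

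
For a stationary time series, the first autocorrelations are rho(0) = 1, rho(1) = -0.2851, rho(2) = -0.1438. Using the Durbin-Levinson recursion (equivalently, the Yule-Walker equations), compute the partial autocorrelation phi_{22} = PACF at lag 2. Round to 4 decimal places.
\phi_{22} = -0.2450

The PACF at lag k is phi_{kk}, the last component of the solution
to the Yule-Walker system G_k phi = r_k where
  (G_k)_{ij} = rho(|i - j|), (r_k)_i = rho(i), i,j = 1..k.
Equivalently, Durbin-Levinson gives phi_{kk} iteratively:
  phi_{11} = rho(1)
  phi_{kk} = [rho(k) - sum_{j=1..k-1} phi_{k-1,j} rho(k-j)]
            / [1 - sum_{j=1..k-1} phi_{k-1,j} rho(j)],
  phi_{k,j} = phi_{k-1,j} - phi_{kk} phi_{k-1,k-j},  j = 1..k-1.
Step k = 1:
  phi_11 = rho(1) = -0.2851.
Step k = 2:
  phi_22 = [rho(2) - phi_11 rho(1)] / [1 - phi_11 rho(1)] = [-0.1438 - (-0.2851)(-0.2851)] / [1 - (-0.2851)(-0.2851)]
         = -0.22508201 / 0.91871799 = -0.245.
Therefore phi_{22} = -0.2450.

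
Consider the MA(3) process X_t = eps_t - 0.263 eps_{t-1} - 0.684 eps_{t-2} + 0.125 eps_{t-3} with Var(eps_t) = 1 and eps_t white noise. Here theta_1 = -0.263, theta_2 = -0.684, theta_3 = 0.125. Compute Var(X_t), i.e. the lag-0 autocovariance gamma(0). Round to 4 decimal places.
\gamma(0) = 1.5527

For an MA(q) process X_t = eps_t + sum_i theta_i eps_{t-i} with
Var(eps_t) = sigma^2, the variance is
  gamma(0) = sigma^2 * (1 + sum_i theta_i^2).
  sum_i theta_i^2 = (-0.263)^2 + (-0.684)^2 + (0.125)^2 = 0.069169 + 0.467856 + 0.015625 = 0.55265.
  gamma(0) = 1 * (1 + 0.55265) = 1 * 1.55265 = 1.55265, which rounds to 1.5527.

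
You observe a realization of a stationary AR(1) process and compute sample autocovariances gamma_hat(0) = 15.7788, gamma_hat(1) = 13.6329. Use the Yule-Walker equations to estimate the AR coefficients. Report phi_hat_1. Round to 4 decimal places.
\hat\phi_{1} = 0.8640

The Yule-Walker equations for an AR(p) process read, in matrix form,
  Gamma_p phi = r_p,   with   (Gamma_p)_{ij} = gamma(|i - j|),
                       (r_p)_i = gamma(i),   i,j = 1..p.
Substitute the sample gammas (Toeplitz matrix and right-hand side of size 1):
  Gamma_p = [[15.7788]]
  r_p     = [13.6329]
With p = 1 this is the single equation gamma(0) phi_1 = gamma(1):
  phi_hat_1 = gamma(1) / gamma(0) = 13.6329 / 15.7788 = 0.8640.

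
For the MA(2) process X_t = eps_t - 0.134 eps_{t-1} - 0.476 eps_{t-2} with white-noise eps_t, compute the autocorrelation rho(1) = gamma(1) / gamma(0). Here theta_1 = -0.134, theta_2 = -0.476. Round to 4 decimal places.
\rho(1) = -0.0564

For an MA(q) process with theta_0 = 1, the autocovariance is
  gamma(k) = sigma^2 * sum_{i=0..q-k} theta_i * theta_{i+k},
and rho(k) = gamma(k) / gamma(0). Sigma^2 cancels.
  numerator   = (1)*(-0.134) + (-0.134)*(-0.476) = -0.070216.
  denominator = (1)^2 + (-0.134)^2 + (-0.476)^2 = 1.244532.
  rho(1) = -0.070216 / 1.244532 = -0.0564.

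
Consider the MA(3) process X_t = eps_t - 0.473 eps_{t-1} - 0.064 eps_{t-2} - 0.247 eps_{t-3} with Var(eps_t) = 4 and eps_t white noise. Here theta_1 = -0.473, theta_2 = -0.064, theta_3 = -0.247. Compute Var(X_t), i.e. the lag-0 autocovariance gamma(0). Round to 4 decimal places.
\gamma(0) = 5.1553

For an MA(q) process X_t = eps_t + sum_i theta_i eps_{t-i} with
Var(eps_t) = sigma^2, the variance is
  gamma(0) = sigma^2 * (1 + sum_i theta_i^2).
  sum_i theta_i^2 = (-0.473)^2 + (-0.064)^2 + (-0.247)^2 = 0.223729 + 0.004096 + 0.061009 = 0.288834.
  gamma(0) = 4 * (1 + 0.288834) = 4 * 1.288834 = 5.155336, which rounds to 5.1553.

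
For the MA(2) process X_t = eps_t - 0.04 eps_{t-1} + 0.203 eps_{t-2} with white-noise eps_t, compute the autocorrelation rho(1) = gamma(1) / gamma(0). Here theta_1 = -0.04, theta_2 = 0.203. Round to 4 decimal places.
\rho(1) = -0.0461

For an MA(q) process with theta_0 = 1, the autocovariance is
  gamma(k) = sigma^2 * sum_{i=0..q-k} theta_i * theta_{i+k},
and rho(k) = gamma(k) / gamma(0). Sigma^2 cancels.
  numerator   = (1)*(-0.04) + (-0.04)*(0.203) = -0.04812.
  denominator = (1)^2 + (-0.04)^2 + (0.203)^2 = 1.042809.
  rho(1) = -0.04812 / 1.042809 = -0.0461.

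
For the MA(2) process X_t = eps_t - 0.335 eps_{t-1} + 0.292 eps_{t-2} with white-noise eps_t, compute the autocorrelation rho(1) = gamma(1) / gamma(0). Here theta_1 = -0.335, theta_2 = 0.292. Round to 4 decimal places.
\rho(1) = -0.3614

For an MA(q) process with theta_0 = 1, the autocovariance is
  gamma(k) = sigma^2 * sum_{i=0..q-k} theta_i * theta_{i+k},
and rho(k) = gamma(k) / gamma(0). Sigma^2 cancels.
  numerator   = (1)*(-0.335) + (-0.335)*(0.292) = -0.43282.
  denominator = (1)^2 + (-0.335)^2 + (0.292)^2 = 1.197489.
  rho(1) = -0.43282 / 1.197489 = -0.3614.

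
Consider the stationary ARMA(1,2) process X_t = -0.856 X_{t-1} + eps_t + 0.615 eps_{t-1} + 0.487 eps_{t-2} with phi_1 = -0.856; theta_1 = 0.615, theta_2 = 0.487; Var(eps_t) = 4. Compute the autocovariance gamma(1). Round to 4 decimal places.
\gamma(1) = -7.7902

Multiply the model equation by X_{t-k} and take expectations. With theta_0 = psi_0 = 1 and psi_j the MA(infinity) weights, this gives
  gamma(k) - sum_i phi_i gamma(k-i) = c_k,
  c_k = sigma^2 * sum_{j=k..q} theta_j psi_{j-k}   (c_k = 0 for k > q),
using gamma(-m) = gamma(m).
psi-weights needed (psi_j = theta_j + sum_i phi_i psi_{j-i}):
  psi_1 = theta_1 + phi_1 = 0.615 + (-0.856) = -0.241
  psi_2 = theta_2 + phi_1 psi_1 = 0.487 + (-0.856)(-0.241) = 0.693296
Right-hand sides:
  c_0 = sigma^2 (1 + theta_1 psi_1 + theta_2 psi_2) = 4 * (1 + (0.615)(-0.241) + (0.487)(0.693296)) = 4 * 1.18942 = 4.757681
  c_1 = sigma^2 (theta_1 + theta_2 psi_1) = 4 * (0.615 + (0.487)(-0.241)) = 1.990532
  c_2 = sigma^2 theta_2 = 4 * (0.487) = 1.948
Equations for k = 0 and k = 1 (AR order 1):
  gamma(0) = phi_1 gamma(1) + c_0
  gamma(1) = phi_1 gamma(0) + c_1
Substituting the second into the first: gamma(0) (1 - phi_1^2) = c_0 + phi_1 c_1, so
  gamma(0) = (c_0 + phi_1 c_1) / (1 - phi_1^2) = (4.757681 + (-0.856)(1.990532)) / (1 - (-0.856)^2) = 3.053785 / 0.267264 = 11.4261.
  gamma(1) = phi_1 gamma(0) + c_1 = (-0.856)(11.4261) + (1.990532) = -7.79021.
Therefore gamma(1) = -7.7902 (to 4 decimal places).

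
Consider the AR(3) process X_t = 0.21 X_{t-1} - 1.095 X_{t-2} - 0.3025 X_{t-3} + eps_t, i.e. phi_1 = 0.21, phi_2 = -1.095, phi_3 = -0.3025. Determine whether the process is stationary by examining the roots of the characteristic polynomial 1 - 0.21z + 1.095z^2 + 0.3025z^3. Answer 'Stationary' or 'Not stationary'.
\text{Not stationary}

The AR(p) characteristic polynomial is P(z) = 1 - 0.21z + 1.095z^2 + 0.3025z^3.
Stationarity requires all roots to lie outside the unit circle, i.e. |z| > 1 for every root.
Degree 3: look for a simple real root z0 first, then factor out (1 - z/z0) and solve the remaining quadratic.
Testing z0 = -4: P(-4) = 1 + (-0.21)(-4) + (1.095)(-4)^2 + (0.3025)(-4)^3
  = 1 + (0.84) + (17.52) + (-19.36) = 0.  So z_0 = -4 is a root, |z_0| = 4.
Divide out the factor (1 + 0.25 z) = (1 - z/z0) (since 1/z0 = -0.25):
  P(z) = (1 + 0.25 z)(1 + (-0.46) z + (1.21) z^2)
  [check: z-coef -0.46 - (-0.25) = -0.21; z^2-coef 1.21 - (-0.25)(-0.46) = 1.095; z^3-coef -(-0.25)(1.21) = 0.3025.]
Remaining roots from the quadratic factor 1 + (-0.46) z + (1.21) z^2:
  Set 1 + (-0.46) z + (1.21) z^2 = 0, i.e. a z^2 + b z + c = 0 with a = 1.21, b = -0.46, c = 1.
  Discriminant D = b^2 - 4ac = (-0.46)^2 - 4*(1.21)*1 = 0.2116 - (4.84) = -4.6284.
  D < 0, so the roots are the complex-conjugate pair z = (-b +/- i sqrt(-D)) / (2a) = 0.1901 +/- 0.889i.
  For a conjugate pair |z|^2 = z * conj(z) = (product of roots) = c/a = 1/(1.21) = 0.826446, so |z| = sqrt(0.826446) = 0.9091 for both roots.
Moduli of all roots: 4.0000, 0.9091, 0.9091.
All moduli strictly greater than 1? No.
Verdict: Not stationary.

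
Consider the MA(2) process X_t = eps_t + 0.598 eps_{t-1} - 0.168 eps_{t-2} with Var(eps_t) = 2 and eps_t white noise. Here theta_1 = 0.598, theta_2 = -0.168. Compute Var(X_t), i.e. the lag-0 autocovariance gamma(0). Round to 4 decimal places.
\gamma(0) = 2.7717

For an MA(q) process X_t = eps_t + sum_i theta_i eps_{t-i} with
Var(eps_t) = sigma^2, the variance is
  gamma(0) = sigma^2 * (1 + sum_i theta_i^2).
  sum_i theta_i^2 = (0.598)^2 + (-0.168)^2 = 0.357604 + 0.028224 = 0.385828.
  gamma(0) = 2 * (1 + 0.385828) = 2 * 1.385828 = 2.771656, which rounds to 2.7717.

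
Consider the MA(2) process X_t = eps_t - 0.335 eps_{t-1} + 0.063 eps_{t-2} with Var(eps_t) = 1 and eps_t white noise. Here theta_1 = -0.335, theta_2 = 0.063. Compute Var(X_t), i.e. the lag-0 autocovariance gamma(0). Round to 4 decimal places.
\gamma(0) = 1.1162

For an MA(q) process X_t = eps_t + sum_i theta_i eps_{t-i} with
Var(eps_t) = sigma^2, the variance is
  gamma(0) = sigma^2 * (1 + sum_i theta_i^2).
  sum_i theta_i^2 = (-0.335)^2 + (0.063)^2 = 0.112225 + 0.003969 = 0.116194.
  gamma(0) = 1 * (1 + 0.116194) = 1 * 1.116194 = 1.116194, which rounds to 1.1162.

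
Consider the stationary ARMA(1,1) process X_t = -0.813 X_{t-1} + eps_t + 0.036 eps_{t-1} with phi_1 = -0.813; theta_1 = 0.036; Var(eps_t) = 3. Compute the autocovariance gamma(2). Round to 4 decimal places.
\gamma(2) = 5.4262

Multiply the model equation by X_{t-k} and take expectations. With theta_0 = psi_0 = 1 and psi_j the MA(infinity) weights, this gives
  gamma(k) - sum_i phi_i gamma(k-i) = c_k,
  c_k = sigma^2 * sum_{j=k..q} theta_j psi_{j-k}   (c_k = 0 for k > q),
using gamma(-m) = gamma(m).
psi-weights needed (psi_j = theta_j + sum_i phi_i psi_{j-i}):
  psi_1 = theta_1 + phi_1 = 0.036 + (-0.813) = -0.777
Right-hand sides:
  c_0 = sigma^2 (1 + theta_1 psi_1) = 3 * (1 + (0.036)(-0.777)) = 3 * 0.972028 = 2.916084
  c_1 = sigma^2 theta_1 = 3 * (0.036) = 0.108
  c_2 = 0
Equations for k = 0 and k = 1 (AR order 1):
  gamma(0) = phi_1 gamma(1) + c_0
  gamma(1) = phi_1 gamma(0) + c_1
Substituting the second into the first: gamma(0) (1 - phi_1^2) = c_0 + phi_1 c_1, so
  gamma(0) = (c_0 + phi_1 c_1) / (1 - phi_1^2) = (2.916084 + (-0.813)(0.108)) / (1 - (-0.813)^2) = 2.82828 / 0.339031 = 8.342246.
  gamma(1) = phi_1 gamma(0) + c_1 = (-0.813)(8.342246) + (0.108) = -6.674246.
For k = 2 (> q): gamma(2) = phi_1 gamma(1) = (-0.813)(-6.674246) = 5.426162.
Therefore gamma(2) = 5.4262 (to 4 decimal places).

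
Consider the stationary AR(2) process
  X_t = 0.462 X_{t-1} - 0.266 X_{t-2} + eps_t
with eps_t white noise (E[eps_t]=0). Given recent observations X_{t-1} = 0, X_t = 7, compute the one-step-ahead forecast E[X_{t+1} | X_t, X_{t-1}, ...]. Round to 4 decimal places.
E[X_{t+1} \mid \mathcal F_t] = 3.2340

For an AR(p) model X_t = c + sum_i phi_i X_{t-i} + eps_t, the
one-step-ahead conditional mean is
  E[X_{t+1} | X_t, ...] = c + sum_i phi_i X_{t+1-i}.
Substitute known values:
  E[X_{t+1} | ...] = (0.462) * (7) + (-0.266) * (0)
                   = 3.2340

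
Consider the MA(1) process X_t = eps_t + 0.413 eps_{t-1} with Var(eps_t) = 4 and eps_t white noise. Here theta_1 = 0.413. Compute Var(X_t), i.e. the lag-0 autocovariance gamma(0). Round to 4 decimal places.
\gamma(0) = 4.6823

For an MA(q) process X_t = eps_t + sum_i theta_i eps_{t-i} with
Var(eps_t) = sigma^2, the variance is
  gamma(0) = sigma^2 * (1 + sum_i theta_i^2).
  sum_i theta_i^2 = (0.413)^2 = 0.170569.
  gamma(0) = 4 * (1 + 0.170569) = 4 * 1.170569 = 4.682276, which rounds to 4.6823.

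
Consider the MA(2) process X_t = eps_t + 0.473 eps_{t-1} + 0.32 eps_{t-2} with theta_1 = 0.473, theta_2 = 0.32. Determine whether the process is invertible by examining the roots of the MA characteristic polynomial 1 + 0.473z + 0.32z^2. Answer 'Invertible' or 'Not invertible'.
\text{Invertible}

The MA(q) characteristic polynomial is P(z) = 1 + 0.473z + 0.32z^2.
Invertibility requires all roots to lie outside the unit circle, i.e. |z| > 1 for every root.
Set 1 + (0.473) z + (0.32) z^2 = 0, i.e. a z^2 + b z + c = 0 with a = 0.32, b = 0.473, c = 1.
Discriminant D = b^2 - 4ac = (0.473)^2 - 4*(0.32)*1 = 0.223729 - (1.28) = -1.056271.
D < 0, so the roots are the complex-conjugate pair z = (-b +/- i sqrt(-D)) / (2a) = -0.7391 +/- 1.6059i.
For a conjugate pair |z|^2 = z * conj(z) = (product of roots) = c/a = 1/(0.32) = 3.125, so |z| = sqrt(3.125) = 1.7678 for both roots.
Moduli of all roots: 1.7678, 1.7678.
All moduli strictly greater than 1? Yes.
Verdict: Invertible.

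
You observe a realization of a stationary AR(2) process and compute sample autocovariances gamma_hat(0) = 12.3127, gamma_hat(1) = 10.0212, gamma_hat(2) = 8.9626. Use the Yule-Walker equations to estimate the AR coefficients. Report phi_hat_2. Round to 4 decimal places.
\hat\phi_{2} = 0.1940

The Yule-Walker equations for an AR(p) process read, in matrix form,
  Gamma_p phi = r_p,   with   (Gamma_p)_{ij} = gamma(|i - j|),
                       (r_p)_i = gamma(i),   i,j = 1..p.
Substitute the sample gammas (Toeplitz matrix and right-hand side of size 2):
  Gamma_p = [[12.3127, 10.0212], [10.0212, 12.3127]]
  r_p     = [10.0212, 8.9626]
Written out:
  12.3127 phi_1 + 10.0212 phi_2 = 10.0212
  10.0212 phi_1 + 12.3127 phi_2 = 8.9626
Solve by Cramer's rule:
  det = gamma(0)^2 - gamma(1)^2 = (12.3127)^2 - (10.0212)^2 = 151.60258129 - 100.42444944 = 51.17813185
  phi_hat_1 = [gamma(1) gamma(0) - gamma(1) gamma(2)] / det = [(10.0212)(12.3127) - (10.0212)(8.9626)] / 51.17813185 = 33.57202212 / 51.17813185 = 0.656
  phi_hat_2 = [gamma(0) gamma(2) - gamma(1)^2] / det = [(12.3127)(8.9626) - (10.0212)^2] / 51.17813185 = 9.92935558 / 51.17813185 = 0.194
So phi_hat = [0.6560, 0.1940].
Therefore phi_hat_2 = 0.1940.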